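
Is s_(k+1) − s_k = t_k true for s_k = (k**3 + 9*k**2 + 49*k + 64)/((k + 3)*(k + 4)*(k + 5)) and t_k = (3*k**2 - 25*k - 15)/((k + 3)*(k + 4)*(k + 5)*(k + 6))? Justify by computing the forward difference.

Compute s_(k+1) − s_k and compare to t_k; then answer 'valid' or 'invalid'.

valid (s_(k+1) − s_k reduces to t_k)

s_(k+1) = (49*k + (k + 1)**3 + 9*(k + 1)**2 + 113)/((k + 4)*(k + 5)*(k + 6))
s_(k+1) − s_k = (3*k**2 - 25*k - 15)/(k**4 + 18*k**3 + 119*k**2 + 342*k + 360)
(s_(k+1) − s_k) − t_k = 0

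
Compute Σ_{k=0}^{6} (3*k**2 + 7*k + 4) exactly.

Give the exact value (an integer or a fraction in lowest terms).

Ratio r(k) = (3*k**2 + 13*k + 14)/(3*k**2 + 7*k + 4).
So A=1 and B=1, with C=k**2 + 7*k/3 + 4/3.
Set up (1)·f(k+1) − (1)·f(k) − (k**2 + 7*k/3 + 4/3) = 0.
Bound: deg f ≤ 3.
A polynomial solution: f(k) = k*(k + 1)**2/3.
Certificate R = B(k−1)f/C = k*(k + 1)/(3*k + 4) gives s_k = k*(k**2 + 2*k + 1).
Verify: 3*k**2 + 7*k + 4 matches t_k.
Telescoping: Σ = s_(7) − s_(0) = 448 − (0) = 448.

Σ = 448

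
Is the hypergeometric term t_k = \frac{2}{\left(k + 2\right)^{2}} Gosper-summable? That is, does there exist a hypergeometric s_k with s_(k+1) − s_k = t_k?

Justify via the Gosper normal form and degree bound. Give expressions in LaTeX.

No — t_k has no hypergeometric antidifference.

Step 1: r(k) = (k + 2)**2/(k + 3)**2.
Normal form (A,B,C) = (k**2 + 4*k + 4, k**2 + 6*k + 9, 1).
f must satisfy (k**2 + 4*k + 4)·f(k+1) − (k**2 + 4*k + 4)·f(k) = 1.
Bound: deg f ≤ 0.
f = c0 ⇒ A·f(k+1) − B(k−1)·f(k) − C = -1. The system {-1 = 0} is inconsistent; no antidifference.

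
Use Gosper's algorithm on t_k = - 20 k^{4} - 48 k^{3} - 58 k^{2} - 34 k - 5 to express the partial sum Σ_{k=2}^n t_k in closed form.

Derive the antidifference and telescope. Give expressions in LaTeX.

S(n) = - 4 n^{5} - 22 n^{4} - 50 n^{3} - 58 n^{2} - 31 n + 165

The ratio is (20*k**4 + 128*k**3 + 322*k**2 + 374*k + 165)/(20*k**4 + 48*k**3 + 58*k**2 + 34*k + 5).
Gosper form: A/B · C(k+1)/C(k) with A=1, B=1, C=k**4 + 12*k**3/5 + 29*k**2/10 + 17*k/10 + 1/4.
Solve (1)·f(k+1) − (1)·f(k) = k**4 + 12*k**3/5 + 29*k**2/10 + 17*k/10 + 1/4.
Degrees (0,0,4) ⇒ d ≤ 5.
Match coefficients ⇒ f(k) = k*(4*k**4 + 2*k**3 + 2*k**2 - 3)/20.
Get s_k = R·t_k = k*(-4*k**4 - 2*k**3 - 2*k**2 + 3) with R(k) = B(k−1)f(k)/C(k) = k*(4*k**4 + 2*k**3 + 2*k**2 - 3)/(20*k**4 + 48*k**3 + 58*k**2 + 34*k + 5).
Δs = -20*k**4 - 48*k**3 - 58*k**2 - 34*k - 5, as required.
s_(n+1) = -4*n**5 - 22*n**4 - 50*n**3 - 58*n**2 - 31*n - 5 and s_(2) = -170, so S(n) = -4*n**5 - 22*n**4 - 50*n**3 - 58*n**2 - 31*n + 165.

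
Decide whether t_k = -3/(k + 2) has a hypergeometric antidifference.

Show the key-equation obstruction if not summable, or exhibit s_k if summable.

No — key equation has no polynomial f.

r(k) = (k + 2)/(k + 3) after simplifying.
A = k + 2, B = k + 3, C = 1.
Need (k + 2)·f(k+1) − (k + 2)·f(k) = 1.
Bound: deg f ≤ 0.
Put f(k) = c0: A·f(k+1) − B(k−1)·f(k) − C = -1; need -1 = 0 — inconsistent ⇒ no f, not summable.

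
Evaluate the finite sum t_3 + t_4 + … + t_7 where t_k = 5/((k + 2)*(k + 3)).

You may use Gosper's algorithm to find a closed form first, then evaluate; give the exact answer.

Σ = 1/2

Ratio r(k) = (k + 2)/(k + 4).
Gosper form: A/B · C(k+1)/C(k) with A=k + 2, B=k + 4, C=1.
Set up (k + 2)·f(k+1) − (k + 3)·f(k) − (1) = 0.
Bound: deg f ≤ 1.
A polynomial solution: f(k) = k/2.
Certificate R = B(k−1)f/C = k*(k + 3)/2 gives s_k = 5*k/(2*(k + 2)).
Check: Δs_k = 5/(k**2 + 5*k + 6). ✓
Telescoping: Σ = s_(8) − s_(3) = 2 − (3/2) = 1/2.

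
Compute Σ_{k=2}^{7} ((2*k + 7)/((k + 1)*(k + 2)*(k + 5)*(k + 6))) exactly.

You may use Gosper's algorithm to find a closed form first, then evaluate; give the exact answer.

The ratio is (k + 1)*(k + 5)*(2*k + 9)/((k + 3)*(k + 7)*(2*k + 7)).
A = k + 1, B = k + 7, C = k**3 + 21*k**2/2 + 73*k/2 + 42.
Need (k + 1)·f(k+1) − (k + 6)·f(k) = k**3 + 21*k**2/2 + 73*k/2 + 42.
Degrees (1,1,3) ⇒ d ≤ 5.
Solve for f: f(k) = k*(k + 2)*(k + 3)*(k + 4)*(k + 6)/10 (degree 5 ≤ 5).
Then R = B(k−1)f/C = k*(k + 2)*(k + 6)**2/(5*(2*k + 7)), so s_k = R(k)·t_k = k*(k + 6)/(5*(k**2 + 6*k + 5)).
s_(k+1) − s_k = (2*k + 7)/(k**4 + 14*k**3 + 65*k**2 + 112*k + 60) = t_k.
Telescoping: Σ = s_(8) − s_(2) = 112/585 − (16/105) = 32/819.

Σ = 32/819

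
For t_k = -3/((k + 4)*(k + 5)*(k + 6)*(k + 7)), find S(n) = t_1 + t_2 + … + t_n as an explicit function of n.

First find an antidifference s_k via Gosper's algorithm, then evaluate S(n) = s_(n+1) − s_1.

t_(k+1)/t_k = (k + 4)/(k + 8).
A = k + 4, B = k + 8, C = 1.
Need (k + 4)·f(k+1) − (k + 7)·f(k) = 1.
deg f ≤ 3 (via 1,1,0).
Solving with deg f ≤ 3: f(k) = k*(k**2 + 15*k + 74)/360.
R(k) = B(k−1)·f(k)/C(k) = k*(k + 7)*(k**2 + 15*k + 74)/360; s_k = R·t_k = k*(-k**2 - 15*k - 74)/(120*(k + 4)*(k + 5)*(k + 6)).
Verify: -3/(k**4 + 22*k**3 + 179*k**2 + 638*k + 840) matches t_k.
Σ_(k=1)^n t_k = s_(n+1) − s_(1) = ((-n**3 - 18*n**2 - 107*n - 90)/(120*(n**3 + 18*n**2 + 107*n + 210))) − (-1/280), i.e. n*(-n**2 - 18*n - 107)/(210*(n**3 + 18*n**2 + 107*n + 210)).

S(n) = n*(-n**2 - 18*n - 107)/(210*(n**3 + 18*n**2 + 107*n + 210))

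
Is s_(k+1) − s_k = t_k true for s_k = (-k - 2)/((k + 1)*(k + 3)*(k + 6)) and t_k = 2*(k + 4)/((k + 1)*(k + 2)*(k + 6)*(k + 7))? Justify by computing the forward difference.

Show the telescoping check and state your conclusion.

Invalid: residual (-3*k**2 - 23*k - 38)/(k**6 + 23*k**5 + 207*k**4 + 925*k**3 + 2144*k**2 + 2412*k + 1008) ≠ 0.

s_(k+1) = (-k - 3)/((k + 2)*(k + 4)*(k + 7))
s_(k+1) − s_k = (-(k + 1)*(k + 3)**2*(k + 6) + (k + 2)**2*(k + 4)*(k + 7))/((k + 1)*(k + 2)*(k + 3)*(k + 4)*(k + 6)*(k + 7))
(s_(k+1) − s_k) − t_k = (-3*k**2 - 23*k - 38)/(k**6 + 23*k**5 + 207*k**4 + 925*k**3 + 2144*k**2 + 2412*k + 1008)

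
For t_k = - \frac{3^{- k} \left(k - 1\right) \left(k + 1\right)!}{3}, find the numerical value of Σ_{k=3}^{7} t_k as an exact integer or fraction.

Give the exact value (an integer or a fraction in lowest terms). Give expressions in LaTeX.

The ratio is k*(k + 2)/(3*(k - 1)).
So A=k/3 + 2/3 and B=1, with C=k - 1.
Set up (k/3 + 2/3)·f(k+1) − (1)·f(k) − (k - 1) = 0.
d = 0 from the (1,0,1) case.
Match coefficients ⇒ f(k) = 3.
Certificate R = B(k−1)f/C = 3/(k - 1) gives s_k = -factorial(k + 1)/3**k.
Check: Δs_k = -(k - 1)*factorial(k + 1)/(3*3**k). ✓
Telescoping: Σ = s_(8) − s_(3) = -4480/81 − (-8/9) = -4408/81.

Σ = -4408/81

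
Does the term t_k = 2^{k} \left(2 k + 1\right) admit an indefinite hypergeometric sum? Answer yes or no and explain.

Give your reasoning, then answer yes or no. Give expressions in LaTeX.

Yes. s_k = 2^{k} \left(2 k - 3\right).

The ratio is 2*(2*k + 3)/(2*k + 1).
Normal form (A,B,C) = (2, 1, k + 1/2).
Need (2)·f(k+1) − (1)·f(k) = k + 1/2.
d = 1 from the (0,0,1) case.
Match coefficients ⇒ f(k) = (2*k - 3)/2.
R(k) = B(k−1)·f(k)/C(k) = (2*k - 3)/(2*k + 1); s_k = R·t_k = 2**k*(2*k - 3).
s_(k+1) − s_k = 2**k*(2*k + 1) = t_k.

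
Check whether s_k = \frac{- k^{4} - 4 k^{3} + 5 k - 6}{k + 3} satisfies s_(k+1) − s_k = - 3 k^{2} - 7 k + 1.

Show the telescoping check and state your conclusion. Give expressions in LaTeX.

Invalid: residual \frac{2 \left(k^{3} + 7 k^{2} + 12 k - 3\right)}{k^{2} + 7 k + 12} ≠ 0.

s_(k+1) = (5*k - (k + 1)**4 - 4*(k + 1)**3 - 1)/(k + 4)
s_(k+1) − s_k = (-3*k**4 - 26*k**3 - 70*k**2 - 53*k + 6)/(k**2 + 7*k + 12)
(s_(k+1) − s_k) − t_k = 2*(k**3 + 7*k**2 + 12*k - 3)/(k**2 + 7*k + 12)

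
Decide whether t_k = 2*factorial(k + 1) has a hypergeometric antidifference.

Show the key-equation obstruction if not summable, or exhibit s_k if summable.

The ratio is k + 2.
Factor: A=k + 2; B=1; C=1.
Need (k + 2)·f(k+1) − (1)·f(k) = 1.
d = -1 from the (1,0,0) case.
Negative degree bound (-1): no f exists, t_k not Gosper-summable.

No — key equation has no polynomial f.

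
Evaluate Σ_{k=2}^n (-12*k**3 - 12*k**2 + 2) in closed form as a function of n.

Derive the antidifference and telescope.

S(n) = -3*n**4 - 10*n**3 - 9*n**2 + 22

t_(k+1)/t_k = (6*(k + 1)**3 + 6*(k + 1)**2 - 1)/(6*k**3 + 6*k**2 - 1).
A = 1, B = 1, C = k**3 + k**2 - 1/6.
Key eq: (1)·f(k+1) = (1)·f(k) + (k**3 + k**2 - 1/6).
Bound: deg f ≤ 4.
Match coefficients ⇒ f(k) = k**2*(3*k**2 - 2*k - 3)/12.
Then R = B(k−1)f/C = k**2*(3*k**2 - 2*k - 3)/(2*(6*k**3 + 6*k**2 - 1)), so s_k = R(k)·t_k = k**2*(-3*k**2 + 2*k + 3).
Δs = -12*k**3 - 12*k**2 + 2, as required.
Telescope: S(n) = s_(n+1) − s_(2) = -3*n**4 - 10*n**3 - 9*n**2 + 2 − (-20) = -3*n**4 - 10*n**3 - 9*n**2 + 22.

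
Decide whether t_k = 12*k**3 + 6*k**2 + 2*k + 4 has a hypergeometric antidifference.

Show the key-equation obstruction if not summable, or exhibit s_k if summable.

t_(k+1)/t_k = (6*k**3 + 21*k**2 + 25*k + 12)/(6*k**3 + 3*k**2 + k + 2).
So A=1 and B=1, with C=k**3 + k**2/2 + k/6 + 1/3.
Set up (1)·f(k+1) − (1)·f(k) − (k**3 + k**2/2 + k/6 + 1/3) = 0.
d = 4 from the (0,0,3) case.
A polynomial solution: f(k) = k*(3*k**3 - 4*k**2 + k + 4)/12.
R(k) = B(k−1)·f(k)/C(k) = k*(3*k**3 - 4*k**2 + k + 4)/(2*(6*k**3 + 3*k**2 + k + 2)); s_k = R·t_k = k*(3*k**3 - 4*k**2 + k + 4).
Verify: 12*k**3 + 6*k**2 + 2*k + 4 matches t_k.

Yes. s_k = k*(3*k**3 - 4*k**2 + k + 4).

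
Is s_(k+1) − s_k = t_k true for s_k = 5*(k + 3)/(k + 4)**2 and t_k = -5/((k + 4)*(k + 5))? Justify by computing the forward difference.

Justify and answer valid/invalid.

Invalid: residual 5*(2*k + 9)/(k**4 + 18*k**3 + 121*k**2 + 360*k + 400) ≠ 0.

s_(k+1) = 5*(k + 4)/(k + 5)**2
s_(k+1) − s_k = 5*(-(k + 3)*(k + 5)**2 + (k + 4)**3)/((k + 4)**2*(k + 5)**2)
(s_(k+1) − s_k) − t_k = 5*(2*k + 9)/(k**4 + 18*k**3 + 121*k**2 + 360*k + 400)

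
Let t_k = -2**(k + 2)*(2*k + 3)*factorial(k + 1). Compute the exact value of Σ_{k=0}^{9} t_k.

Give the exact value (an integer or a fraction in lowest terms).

Σ = -163499212796

Step 1: r(k) = 2*(k + 2)*(2*k + 5)/(2*k + 3).
Take A(k)=2*k + 4, B(k)=1, C(k)=k + 3/2.
Key eq: (2*k + 4)·f(k+1) = (1)·f(k) + (k + 3/2).
From deg A=1, deg B=0, deg C=1: d=0.
Solve for f: f(k) = 1/2 (degree 0 ≤ 0).
Certificate R = B(k−1)f/C = 1/(2*k + 3) gives s_k = -2**(k + 2)*factorial(k + 1).
Check: Δs_k = -2**(k + 2)*(2*k + 3)*factorial(k + 1). ✓
Sum = s_(10) − s_(0); s_(10) = -163499212800, s_(0) = -4 ⇒ -163499212796.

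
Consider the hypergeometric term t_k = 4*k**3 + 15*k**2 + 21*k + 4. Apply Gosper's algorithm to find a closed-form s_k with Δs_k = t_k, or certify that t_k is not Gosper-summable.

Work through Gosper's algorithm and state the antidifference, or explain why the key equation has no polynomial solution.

s_k = k*(k**3 + 3*k**2 + 4*k - 4)

Compute t_(k+1)/t_k: get (4*k**3 + 27*k**2 + 63*k + 44)/(4*k**3 + 15*k**2 + 21*k + 4).
Normal form (A,B,C) = (1, 1, k**3 + 15*k**2/4 + 21*k/4 + 1).
Key eq: (1)·f(k+1) = (1)·f(k) + (k**3 + 15*k**2/4 + 21*k/4 + 1).
deg f ≤ 4 (via 0,0,3).
Coefficient equations give f(k) = k*(k**3 + 3*k**2 + 4*k - 4)/4.
Get s_k = R·t_k = k*(k**3 + 3*k**2 + 4*k - 4) with R(k) = B(k−1)f(k)/C(k) = k*(k**3 + 3*k**2 + 4*k - 4)/(4*k**3 + 15*k**2 + 21*k + 4).
s_(k+1) − s_k = 4*k**3 + 15*k**2 + 21*k + 4 = t_k.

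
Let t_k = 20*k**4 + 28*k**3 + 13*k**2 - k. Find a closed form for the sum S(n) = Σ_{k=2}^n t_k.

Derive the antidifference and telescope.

S(n) = 4*n**5 + 17*n**4 + 25*n**3 + 13*n**2 + n - 60

r(k) = (20*k**4 + 108*k**3 + 217*k**2 + 189*k + 60)/(k*(20*k**3 + 28*k**2 + 13*k - 1)) after simplifying.
So A=1 and B=1, with C=k**4 + 7*k**3/5 + 13*k**2/20 - k/20.
Need (1)·f(k+1) − (1)·f(k) = k**4 + 7*k**3/5 + 13*k**2/20 - k/20.
d = 5 from the (0,0,4) case.
Coefficient equations give f(k) = k*(k - 1)*(4*k**3 + k**2 - 2*k - 2)/20.
Certificate R = B(k−1)f/C = (k - 1)*(4*k**3 + k**2 - 2*k - 2)/(20*k**3 + 28*k**2 + 13*k - 1) gives s_k = k*(4*k**4 - 3*k**3 - 3*k**2 + 2).
s_(k+1) − s_k = k*(20*k**3 + 28*k**2 + 13*k - 1) = t_k.
Σ_(k=2)^n t_k = s_(n+1) − s_(2) = (n*(4*n**4 + 17*n**3 + 25*n**2 + 13*n + 1)) − (60), i.e. 4*n**5 + 17*n**4 + 25*n**3 + 13*n**2 + n - 60.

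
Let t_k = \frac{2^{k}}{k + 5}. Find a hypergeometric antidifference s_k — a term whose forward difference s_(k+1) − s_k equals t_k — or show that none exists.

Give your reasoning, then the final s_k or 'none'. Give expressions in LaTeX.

Step 1: r(k) = 2*(k + 5)/(k + 6).
Normal form (A,B,C) = (2*k + 10, k + 6, 1).
Need (2*k + 10)·f(k+1) − (k + 5)·f(k) = 1.
Degrees (1,1,0) ⇒ d ≤ -1.
d = -1 < 0 ⇒ no nonzero polynomial f; not summable.

none — t_k is not Gosper-summable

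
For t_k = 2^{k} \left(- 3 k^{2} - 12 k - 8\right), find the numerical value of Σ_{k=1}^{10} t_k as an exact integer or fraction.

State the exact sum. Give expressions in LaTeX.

Step 1: r(k) = 2*(3*k**2 + 18*k + 23)/(3*k**2 + 12*k + 8).
Normal form (A,B,C) = (2, 1, k**2 + 4*k + 8/3).
Key eq: (2)·f(k+1) = (1)·f(k) + (k**2 + 4*k + 8/3).
d = 2 from the (0,0,2) case.
A polynomial solution: f(k) = (3*k**2 + 2)/3.
R(k) = B(k−1)·f(k)/C(k) = (3*k**2 + 2)/(3*k**2 + 12*k + 8); s_k = R·t_k = 2**k*(-3*k**2 - 2).
Check: Δs_k = 2**k*(-3*k**2 - 12*k - 8). ✓
Telescoping: Σ = s_(11) − s_(1) = -747520 − (-10) = -747510.

Σ = -747510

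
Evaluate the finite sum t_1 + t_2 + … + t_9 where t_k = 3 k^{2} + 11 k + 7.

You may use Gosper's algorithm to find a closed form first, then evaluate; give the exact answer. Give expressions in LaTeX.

Σ = 1413

r(k) = (3*k**2 + 17*k + 21)/(3*k**2 + 11*k + 7) after simplifying.
So A=1 and B=1, with C=k**2 + 11*k/3 + 7/3.
Solve (1)·f(k+1) − (1)·f(k) = k**2 + 11*k/3 + 7/3.
d = 3 from the (0,0,2) case.
Match coefficients ⇒ f(k) = k*(k**2 + 4*k + 2)/3.
So s_k = (B(k−1)f/C)·t_k = (k*(k**2 + 4*k + 2)/(3*k**2 + 11*k + 7))·t_k = k*(k**2 + 4*k + 2).
Δs = 3*k**2 + 11*k + 7, as required.
Evaluate s at k=10 and k=1: 1420 and 7; difference 1413.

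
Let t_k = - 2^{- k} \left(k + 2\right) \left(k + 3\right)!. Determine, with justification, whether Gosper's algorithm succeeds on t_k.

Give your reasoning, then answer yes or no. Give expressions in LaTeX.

Compute t_(k+1)/t_k: get (k + 3)*(k + 4)/(2*(k + 2)).
Take A(k)=k/2 + 2, B(k)=1, C(k)=k + 2.
Need (k/2 + 2)·f(k+1) − (1)·f(k) = k + 2.
From deg A=1, deg B=0, deg C=1: d=0.
Coefficient equations give f(k) = 2.
Then R = B(k−1)f/C = 2/(k + 2), so s_k = R(k)·t_k = -2**(1 - k)*factorial(k + 3).
Verify: -(k + 2)*factorial(k + 3)/2**k matches t_k.

Yes. s_k = - 2^{1 - k} \left(k + 3\right)!.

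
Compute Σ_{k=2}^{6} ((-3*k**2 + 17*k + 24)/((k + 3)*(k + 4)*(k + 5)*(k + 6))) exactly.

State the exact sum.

Compute t_(k+1)/t_k: get (k + 3)*(17*k - 3*(k + 1)**2 + 41)/((k + 7)*(-3*k**2 + 17*k + 24)).
Normal form (A,B,C) = (k + 3, k + 7, k**2 - 17*k/3 - 8).
Key eq: (k + 3)·f(k+1) = (k + 6)·f(k) + (k**2 - 17*k/3 - 8).
deg f ≤ 3 (via 1,1,2).
Solve for f: f(k) = -k*(k**2 + 72*k + 87)/60 (degree 3 ≤ 3).
R(k) = B(k−1)·f(k)/C(k) = -k*(k + 6)*(k**2 + 72*k + 87)/(20*(3*k**2 - 17*k - 24)); s_k = R·t_k = k*(k**2 + 72*k + 87)/(20*(k + 3)*(k + 4)*(k + 5)).
s_(k+1) − s_k = (-3*k**2 + 17*k + 24)/(k**4 + 18*k**3 + 119*k**2 + 342*k + 360) = t_k.
Σ_(k=2)^(6) t_k = s_(7) − s_(2) = 28/165 − (47/420) = 89/1540.

Σ = 89/1540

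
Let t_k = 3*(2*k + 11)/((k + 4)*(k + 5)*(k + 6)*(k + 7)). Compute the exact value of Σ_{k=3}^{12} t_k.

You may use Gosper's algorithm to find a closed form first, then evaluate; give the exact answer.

t_(k+1)/t_k = (k + 4)*(2*k + 13)/((k + 8)*(2*k + 11)).
Gosper form: A/B · C(k+1)/C(k) with A=k + 4, B=k + 8, C=k + 11/2.
Solve (k + 4)·f(k+1) − (k + 7)·f(k) = k + 11/2.
Degrees (1,1,1) ⇒ d ≤ 3.
Solving with deg f ≤ 3: f(k) = k*(k + 5)*(k + 10)/48.
Certificate R = B(k−1)f/C = k*(k + 5)*(k + 7)*(k + 10)/(24*(2*k + 11)) gives s_k = k*(k + 10)/(8*(k**2 + 10*k + 24)).
s_(k+1) − s_k = 3*(2*k + 11)/(k**4 + 22*k**3 + 179*k**2 + 638*k + 840) = t_k.
Evaluate s at k=13 and k=3: 299/2584 and 13/168; difference 260/6783.

Σ = 260/6783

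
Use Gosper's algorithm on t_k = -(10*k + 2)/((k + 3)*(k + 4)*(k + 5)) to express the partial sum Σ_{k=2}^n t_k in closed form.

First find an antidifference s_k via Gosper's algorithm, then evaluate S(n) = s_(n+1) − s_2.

t_(k+1)/t_k = (k + 3)*(5*k + 6)/((k + 6)*(5*k + 1)).
Normal form (A,B,C) = (k + 3, k + 6, k + 1/5).
Solve (k + 3)·f(k+1) − (k + 5)·f(k) = k + 1/5.
Bound: deg f ≤ 2.
Match coefficients ⇒ f(k) = k*(2*k - 1)/15.
Then R = B(k−1)f/C = k*(k + 5)*(2*k - 1)/(3*(5*k + 1)), so s_k = R(k)·t_k = -2*k*(2*k - 1)/(3*(k + 3)*(k + 4)).
Check: Δs_k = 2*(-5*k - 1)/(k**3 + 12*k**2 + 47*k + 60). ✓
Evaluate: s_(n+1) = 2*(-2*n**2 - 3*n - 1)/(3*(n**2 + 9*n + 20)); subtract s_(2) = -2/15 ⇒ S(n) = 2*(-3*n**2 - 2*n + 5)/(5*(n**2 + 9*n + 20)).

S(n) = 2*(-3*n**2 - 2*n + 5)/(5*(n**2 + 9*n + 20))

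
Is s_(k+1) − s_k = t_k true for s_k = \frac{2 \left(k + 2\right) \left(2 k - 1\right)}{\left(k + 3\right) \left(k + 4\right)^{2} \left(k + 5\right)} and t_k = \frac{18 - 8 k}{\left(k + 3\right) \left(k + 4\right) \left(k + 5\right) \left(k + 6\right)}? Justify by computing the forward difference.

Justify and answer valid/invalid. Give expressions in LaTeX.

s_(k+1) = 2*(k + 3)*(2*k + 1)/((k + 4)*(k + 5)**2*(k + 6))
s_(k+1) − s_k = 2*(-4*k**3 - 15*k**2 + 37*k + 96)/(k**6 + 27*k**5 + 301*k**4 + 1773*k**3 + 5818*k**2 + 10080*k + 7200)
(s_(k+1) − s_k) − t_k = 24*(k**2 + 3*k - 7)/(k**6 + 27*k**5 + 301*k**4 + 1773*k**3 + 5818*k**2 + 10080*k + 7200)

Invalid: residual \frac{24 \left(k^{2} + 3 k - 7\right)}{k^{6} + 27 k^{5} + 301 k^{4} + 1773 k^{3} + 5818 k^{2} + 10080 k + 7200} ≠ 0.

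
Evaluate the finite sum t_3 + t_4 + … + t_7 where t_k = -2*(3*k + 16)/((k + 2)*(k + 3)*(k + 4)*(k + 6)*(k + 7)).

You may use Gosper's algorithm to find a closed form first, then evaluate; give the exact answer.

r(k) = (k + 2)*(k + 6)*(3*k + 19)/((k + 5)*(k + 8)*(3*k + 16)) after simplifying.
Normal form (A,B,C) = (k + 2, k + 8, k**2 + 31*k/3 + 80/3).
Need (k + 2)·f(k+1) − (k + 7)·f(k) = k**2 + 31*k/3 + 80/3.
deg f ≤ 5 (via 1,1,2).
Coefficient equations give f(k) = k*(k + 4)*(k + 5)*(k**2 + 11*k + 36)/108.
So s_k = (B(k−1)f/C)·t_k = (k*(k + 4)*(k + 7)*(k**2 + 11*k + 36)/(36*(3*k + 16)))·t_k = k*(-k**2 - 11*k - 36)/(18*(k**3 + 11*k**2 + 36*k + 36)).
Δs = 2*(-3*k - 16)/(k**5 + 22*k**4 + 185*k**3 + 740*k**2 + 1404*k + 1008), as required.
Sum = s_(8) − s_(3); s_(8) = -188/3465, s_(3) = -13/270 ⇒ -127/20790.

Σ = -127/20790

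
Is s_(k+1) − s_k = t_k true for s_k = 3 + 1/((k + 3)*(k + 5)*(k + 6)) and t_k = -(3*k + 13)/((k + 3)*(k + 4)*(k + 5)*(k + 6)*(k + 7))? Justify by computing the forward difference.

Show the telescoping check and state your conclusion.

s_(k+1) = 3 + 1/((k + 4)*(k + 6)*(k + 7))
s_(k+1) − s_k = ((k + 3)*(k + 5) - (k + 4)*(k + 7))/((k + 3)*(k + 4)*(k + 5)*(k + 6)*(k + 7))
(s_(k+1) − s_k) − t_k = 0

Valid — Δs_k = t_k.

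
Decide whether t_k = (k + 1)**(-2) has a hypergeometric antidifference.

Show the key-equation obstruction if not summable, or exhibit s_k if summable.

No; the coefficient equations for f are inconsistent.

t_(k+1)/t_k = (k + 1)**2/(k + 2)**2.
Take A(k)=k**2 + 2*k + 1, B(k)=k**2 + 4*k + 4, C(k)=1.
Solve (k**2 + 2*k + 1)·f(k+1) − (k**2 + 2*k + 1)·f(k) = 1.
Degrees (2,2,0) ⇒ d ≤ 0.
Put f(k) = c0: A·f(k+1) − B(k−1)·f(k) − C = -1; need -1 = 0 — inconsistent ⇒ no f, not summable.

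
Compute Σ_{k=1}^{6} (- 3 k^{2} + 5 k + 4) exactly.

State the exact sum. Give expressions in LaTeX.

Σ = -144

The ratio is (3*k**2 + k - 6)/(3*k**2 - 5*k - 4).
Gosper form: A/B · C(k+1)/C(k) with A=1, B=1, C=k**2 - 5*k/3 - 4/3.
Key eq: (1)·f(k+1) = (1)·f(k) + (k**2 - 5*k/3 - 4/3).
From deg A=0, deg B=0, deg C=2: d=3.
Solve for f: f(k) = k*(k**2 - 4*k - 1)/3 (degree 3 ≤ 3).
R(k) = B(k−1)·f(k)/C(k) = k*(k**2 - 4*k - 1)/(3*k**2 - 5*k - 4); s_k = R·t_k = k*(-k**2 + 4*k + 1).
s_(k+1) − s_k = -3*k**2 + 5*k + 4 = t_k.
Sum = s_(7) − s_(1); s_(7) = -140, s_(1) = 4 ⇒ -144.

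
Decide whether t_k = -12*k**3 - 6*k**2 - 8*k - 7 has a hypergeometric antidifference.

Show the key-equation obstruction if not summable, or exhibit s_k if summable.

Ratio r(k) = (12*k**3 + 42*k**2 + 56*k + 33)/(12*k**3 + 6*k**2 + 8*k + 7).
Gosper form: A/B · C(k+1)/C(k) with A=1, B=1, C=k**3 + k**2/2 + 2*k/3 + 7/12.
Set up (1)·f(k+1) − (1)·f(k) − (k**3 + k**2/2 + 2*k/3 + 7/12) = 0.
Degrees (0,0,3) ⇒ d ≤ 4.
A polynomial solution: f(k) = k*(3*k**3 - 4*k**2 + 4*k + 4)/12.
Certificate R = B(k−1)f/C = k*(3*k**3 - 4*k**2 + 4*k + 4)/(12*k**3 + 6*k**2 + 8*k + 7) gives s_k = k*(-3*k**3 + 4*k**2 - 4*k - 4).
Δs = -12*k**3 - 6*k**2 - 8*k - 7, as required.

Yes. s_k = k*(-3*k**3 + 4*k**2 - 4*k - 4).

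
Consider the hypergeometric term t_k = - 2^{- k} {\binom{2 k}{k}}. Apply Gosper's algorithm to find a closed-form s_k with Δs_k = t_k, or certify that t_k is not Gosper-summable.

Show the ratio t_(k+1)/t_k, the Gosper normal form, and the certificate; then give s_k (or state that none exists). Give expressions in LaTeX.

r(k) = (2*k + 1)/(k + 1) after simplifying.
Take A(k)=2*k + 1, B(k)=k + 1, C(k)=1.
Set up (2*k + 1)·f(k+1) − (k)·f(k) − (1) = 0.
d = -1 from the (1,1,0) case.
d = -1 < 0 ⇒ no nonzero polynomial f; not summable.

none — t_k is not Gosper-summable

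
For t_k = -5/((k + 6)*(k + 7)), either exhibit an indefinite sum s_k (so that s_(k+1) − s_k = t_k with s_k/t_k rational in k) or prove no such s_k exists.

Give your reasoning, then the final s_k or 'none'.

s_k = -5*k/(6*k + 36)

Compute t_(k+1)/t_k: get (k + 6)/(k + 8).
Factor: A=k + 6; B=k + 8; C=1.
Solve (k + 6)·f(k+1) − (k + 7)·f(k) = 1.
d = 1 from the (1,1,0) case.
A polynomial solution: f(k) = k/6.
Then R = B(k−1)f/C = k*(k + 7)/6, so s_k = R(k)·t_k = -5*k/(6*k + 36).
Verify: -5/(k**2 + 13*k + 42) matches t_k.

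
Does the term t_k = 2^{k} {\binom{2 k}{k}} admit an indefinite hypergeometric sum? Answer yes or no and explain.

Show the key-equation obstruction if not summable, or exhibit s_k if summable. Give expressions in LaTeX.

No; the degree bound rules out any f.

The ratio is 4*(2*k + 1)/(k + 1).
So A=8*k + 4 and B=k + 1, with C=1.
Solve (8*k + 4)·f(k+1) − (k)·f(k) = 1.
From deg A=1, deg B=1, deg C=0: d=-1.
Bound -1 < 0, so the key equation has no polynomial solution.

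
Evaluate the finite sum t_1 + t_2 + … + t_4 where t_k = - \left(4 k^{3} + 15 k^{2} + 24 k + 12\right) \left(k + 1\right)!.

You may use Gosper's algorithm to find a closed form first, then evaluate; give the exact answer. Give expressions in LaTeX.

Σ = -81350

The ratio is (4*k**4 + 35*k**3 + 120*k**2 + 187*k + 110)/(4*k**3 + 15*k**2 + 24*k + 12).
Take A(k)=k + 2, B(k)=1, C(k)=k**3 + 15*k**2/4 + 6*k + 3.
Solve (k + 2)·f(k+1) − (1)·f(k) = k**3 + 15*k**2/4 + 6*k + 3.
From deg A=1, deg B=0, deg C=3: d=2.
Coefficient equations give f(k) = (4*k**2 + 3*k - 2)/4.
Then R = B(k−1)f/C = (4*k**2 + 3*k - 2)/(4*k**3 + 15*k**2 + 24*k + 12), so s_k = R(k)·t_k = -(4*k**2 + 3*k - 2)*factorial(k + 1).
Check: Δs_k = -(4*k**3 + 15*k**2 + 24*k + 12)*factorial(k + 1). ✓
Telescoping: Σ = s_(5) − s_(1) = -81360 − (-10) = -81350.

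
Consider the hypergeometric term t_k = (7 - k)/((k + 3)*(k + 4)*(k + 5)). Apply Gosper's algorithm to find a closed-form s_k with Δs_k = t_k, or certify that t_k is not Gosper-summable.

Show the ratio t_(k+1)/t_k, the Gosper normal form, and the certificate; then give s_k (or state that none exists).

s_k = k*(k + 13)/(6*(k + 3)*(k + 4))

r(k) = (k - 6)*(k + 3)/((k - 7)*(k + 6)) after simplifying.
A = k + 3, B = k + 6, C = k - 7.
Set up (k + 3)·f(k+1) − (k + 5)·f(k) − (k - 7) = 0.
Bound: deg f ≤ 2.
Solve for f: f(k) = -k*(k + 13)/6 (degree 2 ≤ 2).
R(k) = B(k−1)·f(k)/C(k) = -k*(k + 5)*(k + 13)/(6*(k - 7)); s_k = R·t_k = k*(k + 13)/(6*(k + 3)*(k + 4)).
s_(k+1) − s_k = (7 - k)/(k**3 + 12*k**2 + 47*k + 60) = t_k.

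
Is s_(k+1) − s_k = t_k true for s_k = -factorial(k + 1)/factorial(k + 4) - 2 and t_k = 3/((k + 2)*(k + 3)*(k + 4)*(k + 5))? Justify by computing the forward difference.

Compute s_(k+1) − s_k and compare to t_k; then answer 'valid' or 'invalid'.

s_(k+1) = -factorial(k + 2)/factorial(k + 5) - 2
s_(k+1) − s_k = 3/((k + 2)*(k + 3)*(k + 4)*(k + 5))
(s_(k+1) − s_k) − t_k = 0

Valid — Δs_k = t_k.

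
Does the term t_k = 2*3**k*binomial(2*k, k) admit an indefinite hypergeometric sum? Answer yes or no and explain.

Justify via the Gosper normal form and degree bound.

t_(k+1)/t_k = 6*(2*k + 1)/(k + 1).
Factor: A=12*k + 6; B=k + 1; C=1.
Need (12*k + 6)·f(k+1) − (k)·f(k) = 1.
Bound: deg f ≤ -1.
Bound -1 < 0, so the key equation has no polynomial solution.

No — key equation has no polynomial f.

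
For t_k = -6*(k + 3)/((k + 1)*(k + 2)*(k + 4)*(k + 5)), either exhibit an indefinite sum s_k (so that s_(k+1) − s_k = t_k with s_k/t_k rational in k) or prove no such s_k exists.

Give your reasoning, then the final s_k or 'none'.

s_k = 3*k*(-k - 5)/(4*(k**2 + 5*k + 4))

Step 1: r(k) = (k + 1)*(k + 4)**2/((k + 3)**2*(k + 6)).
Factor: A=k + 1; B=k + 6; C=k**2 + 6*k + 9.
Need (k + 1)·f(k+1) − (k + 5)·f(k) = k**2 + 6*k + 9.
Degrees (1,1,2) ⇒ d ≤ 4.
A polynomial solution: f(k) = k*(k + 2)*(k + 3)*(k + 5)/8.
Certificate R = B(k−1)f/C = k*(k + 2)*(k + 5)**2/(8*(k + 3)) gives s_k = 3*k*(-k - 5)/(4*(k**2 + 5*k + 4)).
Δs = 6*(-k - 3)/(k**4 + 12*k**3 + 49*k**2 + 78*k + 40), as required.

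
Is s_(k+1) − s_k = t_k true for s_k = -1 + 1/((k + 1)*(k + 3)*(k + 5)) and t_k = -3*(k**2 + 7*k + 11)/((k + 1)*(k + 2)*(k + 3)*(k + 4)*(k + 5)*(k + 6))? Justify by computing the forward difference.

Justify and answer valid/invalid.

Valid — Δs_k = t_k.

s_(k+1) = -1 + 1/((k + 2)*(k + 4)*(k + 6))
s_(k+1) − s_k = 1/((k + 2)*(k + 4)*(k + 6)) - 1/((k + 1)*(k + 3)*(k + 5))
(s_(k+1) − s_k) − t_k = 0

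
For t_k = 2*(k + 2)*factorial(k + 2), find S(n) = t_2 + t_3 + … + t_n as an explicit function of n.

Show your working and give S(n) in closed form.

S(n) = 2*factorial(n + 3) - 48

Compute t_(k+1)/t_k: get (k + 3)**2/(k + 2).
Factor: A=k + 3; B=1; C=k + 2.
Key eq: (k + 3)·f(k+1) = (1)·f(k) + (k + 2).
Bound: deg f ≤ 0.
A polynomial solution: f(k) = 1.
Then R = B(k−1)f/C = 1/(k + 2), so s_k = R(k)·t_k = 2*factorial(k + 2).
s_(k+1) − s_k = 2*(k + 2)*factorial(k + 2) = t_k.
s_(n+1) = 2*factorial(n + 3) and s_(2) = 48, so S(n) = 2*factorial(n + 3) - 48.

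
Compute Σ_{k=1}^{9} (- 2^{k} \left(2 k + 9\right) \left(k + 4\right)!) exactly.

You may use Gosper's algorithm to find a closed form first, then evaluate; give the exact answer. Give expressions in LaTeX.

t_(k+1)/t_k = 2*(k + 5)*(2*k + 11)/(2*k + 9).
Factor: A=2*k + 10; B=1; C=k + 9/2.
f must satisfy (2*k + 10)·f(k+1) − (1)·f(k) = k + 9/2.
Degrees (1,0,1) ⇒ d ≤ 0.
Coefficient equations give f(k) = 1/2.
R(k) = B(k−1)·f(k)/C(k) = 1/(2*k + 9); s_k = R·t_k = -2**k*factorial(k + 4).
Verify: -2**k*(2*k + 9)*factorial(k + 4) matches t_k.
Σ_(k=1)^(9) t_k = s_(10) − s_(1) = -89270570188800 − (-240) = -89270570188560.

Σ = -89270570188560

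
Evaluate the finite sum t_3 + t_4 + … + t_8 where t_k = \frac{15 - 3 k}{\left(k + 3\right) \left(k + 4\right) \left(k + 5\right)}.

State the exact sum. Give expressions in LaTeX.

Σ = 1/91

The ratio is (k - 4)*(k + 3)/((k - 5)*(k + 6)).
Normal form (A,B,C) = (k + 3, k + 6, k - 5).
Set up (k + 3)·f(k+1) − (k + 5)·f(k) − (k - 5) = 0.
From deg A=1, deg B=1, deg C=1: d=2.
Match coefficients ⇒ f(k) = -k*(k + 19)/12.
Then R = B(k−1)f/C = -k*(k + 5)*(k + 19)/(12*(k - 5)), so s_k = R(k)·t_k = k*(k + 19)/(4*(k + 3)*(k + 4)).
Verify: 3*(5 - k)/(k**3 + 12*k**2 + 47*k + 60) matches t_k.
Σ_(k=3)^(8) t_k = s_(9) − s_(3) = 21/52 − (11/28) = 1/91.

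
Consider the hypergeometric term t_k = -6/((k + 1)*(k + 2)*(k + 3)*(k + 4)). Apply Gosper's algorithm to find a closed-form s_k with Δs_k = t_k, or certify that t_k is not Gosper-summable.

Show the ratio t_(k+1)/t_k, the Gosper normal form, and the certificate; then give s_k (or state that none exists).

t_(k+1)/t_k = (k + 1)/(k + 5).
Factor: A=k + 1; B=k + 5; C=1.
Key eq: (k + 1)·f(k+1) = (k + 4)·f(k) + (1).
From deg A=1, deg B=1, deg C=0: d=3.
A polynomial solution: f(k) = k*(k**2 + 6*k + 11)/18.
R(k) = B(k−1)·f(k)/C(k) = k*(k + 4)*(k**2 + 6*k + 11)/18; s_k = R·t_k = k*(-k**2 - 6*k - 11)/(3*(k + 1)*(k + 2)*(k + 3)).
Verify: -6/(k**4 + 10*k**3 + 35*k**2 + 50*k + 24) matches t_k.

s_k = k*(-k**2 - 6*k - 11)/(3*(k + 1)*(k + 2)*(k + 3))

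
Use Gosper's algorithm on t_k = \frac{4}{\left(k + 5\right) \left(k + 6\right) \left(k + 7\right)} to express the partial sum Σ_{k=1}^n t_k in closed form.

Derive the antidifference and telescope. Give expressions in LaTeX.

The ratio is (k + 5)/(k + 8).
Gosper form: A/B · C(k+1)/C(k) with A=k + 5, B=k + 8, C=1.
Key eq: (k + 5)·f(k+1) = (k + 7)·f(k) + (1).
Bound: deg f ≤ 2.
Solving with deg f ≤ 2: f(k) = k*(k + 11)/60.
Then R = B(k−1)f/C = k*(k + 7)*(k + 11)/60, so s_k = R(k)·t_k = k*(k + 11)/(15*(k + 5)*(k + 6)).
Check: Δs_k = 4/(k**3 + 18*k**2 + 107*k + 210). ✓
s_(n+1) = (n**2 + 13*n + 12)/(15*(n**2 + 13*n + 42)) and s_(1) = 2/105, so S(n) = n*(n + 13)/(21*(n**2 + 13*n + 42)).

S(n) = \frac{n \left(n + 13\right)}{21 \left(n^{2} + 13 n + 42\right)}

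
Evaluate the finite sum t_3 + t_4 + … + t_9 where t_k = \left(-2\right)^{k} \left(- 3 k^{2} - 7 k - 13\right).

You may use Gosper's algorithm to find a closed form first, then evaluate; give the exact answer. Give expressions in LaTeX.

Ratio r(k) = 2*(-3*k**2 - 13*k - 23)/(3*k**2 + 7*k + 13).
A = -2, B = 1, C = k**2 + 7*k/3 + 13/3.
Key eq: (-2)·f(k+1) = (1)·f(k) + (k**2 + 7*k/3 + 13/3).
d = 2 from the (0,0,2) case.
Solving with deg f ≤ 2: f(k) = -(k**2 + k + 3)/3.
R(k) = B(k−1)·f(k)/C(k) = -(k**2 + k + 3)/(3*k**2 + 7*k + 13); s_k = R·t_k = (-2)**k*(k**2 + k + 3).
Check: Δs_k = (-2)**k*(-3*k**2 - 7*k - 13). ✓
Sum = s_(10) − s_(3); s_(10) = 115712, s_(3) = -120 ⇒ 115832.

Σ = 115832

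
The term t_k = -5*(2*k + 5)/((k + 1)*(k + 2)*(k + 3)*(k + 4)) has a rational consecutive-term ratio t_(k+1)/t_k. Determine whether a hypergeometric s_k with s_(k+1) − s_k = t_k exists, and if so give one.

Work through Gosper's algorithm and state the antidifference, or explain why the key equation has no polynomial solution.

s_k = 5*k*(-k - 4)/(3*(k**2 + 4*k + 3))

t_(k+1)/t_k = (k + 1)*(2*k + 7)/((k + 5)*(2*k + 5)).
Normal form (A,B,C) = (k + 1, k + 5, k + 5/2).
Need (k + 1)·f(k+1) − (k + 4)·f(k) = k + 5/2.
deg f ≤ 3 (via 1,1,1).
Solve for f: f(k) = k*(k + 2)*(k + 4)/6 (degree 3 ≤ 3).
Then R = B(k−1)f/C = k*(k + 2)*(k + 4)**2/(3*(2*k + 5)), so s_k = R(k)·t_k = 5*k*(-k - 4)/(3*(k**2 + 4*k + 3)).
Verify: 5*(-2*k - 5)/(k**4 + 10*k**3 + 35*k**2 + 50*k + 24) matches t_k.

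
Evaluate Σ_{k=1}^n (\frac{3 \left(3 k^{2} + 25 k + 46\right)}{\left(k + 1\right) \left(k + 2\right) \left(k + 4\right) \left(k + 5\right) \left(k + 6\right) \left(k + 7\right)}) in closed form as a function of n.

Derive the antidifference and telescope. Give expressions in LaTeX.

Step 1: r(k) = (k + 1)*(k + 4)*(25*k + 3*(k + 1)**2 + 71)/((k + 3)*(k + 8)*(3*k**2 + 25*k + 46)).
So A=k + 1 and B=k + 8, with C=k**3 + 34*k**2/3 + 121*k/3 + 46.
f must satisfy (k + 1)·f(k+1) − (k + 7)·f(k) = k**3 + 34*k**2/3 + 121*k/3 + 46.
From deg A=1, deg B=1, deg C=3: d=6.
Coefficient equations give f(k) = k*(k + 2)*(k + 3)*(k + 5)*(k**2 + 11*k + 34)/72.
Certificate R = B(k−1)f/C = k*(k + 2)*(k + 5)*(k + 7)*(k**2 + 11*k + 34)/(24*(3*k**2 + 25*k + 46)) gives s_k = k*(k**2 + 11*k + 34)/(8*(k**3 + 11*k**2 + 34*k + 24)).
Check: Δs_k = 3*(3*k**2 + 25*k + 46)/(k**6 + 25*k**5 + 247*k**4 + 1219*k**3 + 3112*k**2 + 3796*k + 1680). ✓
Σ_(k=1)^n t_k = s_(n+1) − s_(1) = ((n**3 + 14*n**2 + 59*n + 46)/(8*(n**3 + 14*n**2 + 59*n + 70))) − (23/280), i.e. 3*n*(n**2 + 14*n + 59)/(70*(n**3 + 14*n**2 + 59*n + 70)).

S(n) = \frac{3 n \left(n^{2} + 14 n + 59\right)}{70 \left(n^{3} + 14 n^{2} + 59 n + 70\right)}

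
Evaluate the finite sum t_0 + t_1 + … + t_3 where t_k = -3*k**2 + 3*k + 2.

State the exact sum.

r(k) = (3*k**2 + 3*k - 2)/(3*k**2 - 3*k - 2) after simplifying.
Take A(k)=1, B(k)=1, C(k)=k**2 - k - 2/3.
f must satisfy (1)·f(k+1) − (1)·f(k) = k**2 - k - 2/3.
Bound: deg f ≤ 3.
Solving with deg f ≤ 3: f(k) = k**2*(k - 3)/3.
Certificate R = B(k−1)f/C = k**2*(k - 3)/(3*k**2 - 3*k - 2) gives s_k = k**2*(3 - k).
Δs = -3*k**2 + 3*k + 2, as required.
Telescoping: Σ = s_(4) − s_(0) = -16 − (0) = -16.

Σ = -16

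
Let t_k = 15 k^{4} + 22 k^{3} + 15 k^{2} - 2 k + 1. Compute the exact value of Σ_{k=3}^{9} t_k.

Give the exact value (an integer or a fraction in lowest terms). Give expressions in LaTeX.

Compute t_(k+1)/t_k: get (15*k**4 + 82*k**3 + 171*k**2 + 154*k + 51)/(15*k**4 + 22*k**3 + 15*k**2 - 2*k + 1).
Gosper form: A/B · C(k+1)/C(k) with A=1, B=1, C=k**4 + 22*k**3/15 + k**2 - 2*k/15 + 1/15.
Need (1)·f(k+1) − (1)·f(k) = k**4 + 22*k**3/15 + k**2 - 2*k/15 + 1/15.
deg f ≤ 5 (via 0,0,4).
Coefficient equations give f(k) = k*(3*k**4 - 2*k**3 - k**2 - 3*k + 4)/15.
Get s_k = R·t_k = k*(3*k**4 - 2*k**3 - k**2 - 3*k + 4) with R(k) = B(k−1)f(k)/C(k) = k*(3*k**4 - 2*k**3 - k**2 - 3*k + 4)/(15*k**4 + 22*k**3 + 15*k**2 - 2*k + 1).
Δs = 15*k**4 + 22*k**3 + 15*k**2 - 2*k + 1, as required.
Sum = s_(10) − s_(3); s_(10) = 278740, s_(3) = 525 ⇒ 278215.

Σ = 278215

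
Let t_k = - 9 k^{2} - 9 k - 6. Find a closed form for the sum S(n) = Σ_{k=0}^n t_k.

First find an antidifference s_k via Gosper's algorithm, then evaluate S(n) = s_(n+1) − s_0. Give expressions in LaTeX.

S(n) = - 3 n^{3} - 9 n^{2} - 12 n - 6

Compute t_(k+1)/t_k: get (3*k**2 + 9*k + 8)/(3*k**2 + 3*k + 2).
A = 1, B = 1, C = k**2 + k + 2/3.
Solve (1)·f(k+1) − (1)·f(k) = k**2 + k + 2/3.
deg f ≤ 3 (via 0,0,2).
A polynomial solution: f(k) = k*(k**2 + 1)/3.
Then R = B(k−1)f/C = k*(k**2 + 1)/(3*k**2 + 3*k + 2), so s_k = R(k)·t_k = 3*k*(-k**2 - 1).
Verify: -9*k**2 - 9*k - 6 matches t_k.
s_(n+1) = -3*n**3 - 9*n**2 - 12*n - 6 and s_(0) = 0, so S(n) = -3*n**3 - 9*n**2 - 12*n - 6.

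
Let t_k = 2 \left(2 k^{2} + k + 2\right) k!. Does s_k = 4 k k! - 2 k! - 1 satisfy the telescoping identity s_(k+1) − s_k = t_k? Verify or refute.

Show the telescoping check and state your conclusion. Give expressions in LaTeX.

Valid — Δs_k = t_k.

s_(k+1) = 4*k**2*factorial(k) + 6*k*factorial(k) + 2*factorial(k) - 1
s_(k+1) − s_k = 2*(2*k**2 + k + 2)*factorial(k)
(s_(k+1) − s_k) − t_k = 0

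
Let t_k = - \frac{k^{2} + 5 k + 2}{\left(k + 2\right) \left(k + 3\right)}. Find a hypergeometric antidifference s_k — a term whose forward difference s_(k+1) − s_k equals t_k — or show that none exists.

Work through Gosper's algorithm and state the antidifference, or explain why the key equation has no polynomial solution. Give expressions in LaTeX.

s_k = - \frac{k^{2}}{k + 2}

The ratio is (k + 2)*(5*k + (k + 1)**2 + 7)/((k + 4)*(k**2 + 5*k + 2)).
Take A(k)=k + 2, B(k)=k + 4, C(k)=k**2 + 5*k + 2.
Solve (k + 2)·f(k+1) − (k + 3)·f(k) = k**2 + 5*k + 2.
d = 2 from the (1,1,2) case.
Coefficient equations give f(k) = k**2.
Then R = B(k−1)f/C = k**2*(k + 3)/(k**2 + 5*k + 2), so s_k = R(k)·t_k = -k**2/(k + 2).
Δs = (-k**2 - 5*k - 2)/(k**2 + 5*k + 6), as required.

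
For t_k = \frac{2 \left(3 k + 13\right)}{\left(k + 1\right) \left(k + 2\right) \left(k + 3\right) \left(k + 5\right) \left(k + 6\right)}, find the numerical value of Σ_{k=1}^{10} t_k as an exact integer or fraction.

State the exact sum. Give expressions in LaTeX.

Step 1: r(k) = (k + 1)*(k + 5)*(3*k + 16)/((k + 4)*(k + 7)*(3*k + 13)).
Take A(k)=k + 1, B(k)=k + 7, C(k)=k**2 + 25*k/3 + 52/3.
Key eq: (k + 1)·f(k+1) = (k + 6)·f(k) + (k**2 + 25*k/3 + 52/3).
deg f ≤ 5 (via 1,1,2).
Solving with deg f ≤ 5: f(k) = k*(k + 3)*(k + 4)*(k**2 + 8*k + 17)/30.
Get s_k = R·t_k = k*(k**2 + 8*k + 17)/(5*(k**3 + 8*k**2 + 17*k + 10)) with R(k) = B(k−1)f(k)/C(k) = k*(k + 3)*(k + 6)*(k**2 + 8*k + 17)/(10*(3*k + 13)).
Δs = 2*(3*k + 13)/(k**5 + 17*k**4 + 107*k**3 + 307*k**2 + 396*k + 180), as required.
Σ_(k=1)^(10) t_k = s_(11) − s_(1) = 1243/6240 − (13/90) = 205/3744.

Σ = 205/3744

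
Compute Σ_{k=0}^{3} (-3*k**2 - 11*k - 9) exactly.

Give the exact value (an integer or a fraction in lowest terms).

r(k) = (3*k**2 + 17*k + 23)/(3*k**2 + 11*k + 9) after simplifying.
Take A(k)=1, B(k)=1, C(k)=k**2 + 11*k/3 + 3.
Solve (1)·f(k+1) − (1)·f(k) = k**2 + 11*k/3 + 3.
Degrees (0,0,2) ⇒ d ≤ 3.
Match coefficients ⇒ f(k) = k*(k + 2)**2/3.
Then R = B(k−1)f/C = k*(k + 2)**2/(3*k**2 + 11*k + 9), so s_k = R(k)·t_k = k*(-k**2 - 4*k - 4).
Δs = -3*k**2 - 11*k - 9, as required.
Σ_(k=0)^(3) t_k = s_(4) − s_(0) = -144 − (0) = -144.

Σ = -144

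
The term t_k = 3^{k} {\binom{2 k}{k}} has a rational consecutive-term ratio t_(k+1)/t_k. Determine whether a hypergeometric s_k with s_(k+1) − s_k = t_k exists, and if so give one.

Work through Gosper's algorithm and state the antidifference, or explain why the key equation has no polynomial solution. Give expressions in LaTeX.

none — t_k is not Gosper-summable

Compute t_(k+1)/t_k: get 6*(2*k + 1)/(k + 1).
A = 12*k + 6, B = k + 1, C = 1.
Solve (12*k + 6)·f(k+1) − (k)·f(k) = 1.
Bound: deg f ≤ -1.
deg f ≤ -1 is impossible — no certificate.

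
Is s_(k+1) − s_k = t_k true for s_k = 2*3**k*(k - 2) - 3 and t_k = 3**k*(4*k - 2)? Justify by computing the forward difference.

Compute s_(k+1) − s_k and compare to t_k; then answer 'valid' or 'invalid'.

s_(k+1) = 6*3**k*(k - 1) - 3
s_(k+1) − s_k = 3**k*(4*k - 2)
(s_(k+1) − s_k) − t_k = 0

valid; difference matches t_k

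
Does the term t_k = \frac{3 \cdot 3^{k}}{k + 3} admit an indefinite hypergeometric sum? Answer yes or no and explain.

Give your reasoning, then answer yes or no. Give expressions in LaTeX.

No — negative degree bound, so no certificate f.

Step 1: r(k) = 3*(k + 3)/(k + 4).
Take A(k)=3*k + 9, B(k)=k + 4, C(k)=1.
Key eq: (3*k + 9)·f(k+1) = (k + 3)·f(k) + (1).
From deg A=1, deg B=1, deg C=0: d=-1.
Negative degree bound (-1): no f exists, t_k not Gosper-summable.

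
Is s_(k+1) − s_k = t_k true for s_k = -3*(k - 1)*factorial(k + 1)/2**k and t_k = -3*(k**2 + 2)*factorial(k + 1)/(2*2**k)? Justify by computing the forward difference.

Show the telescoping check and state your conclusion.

valid; difference matches t_k

s_(k+1) = -3*k*factorial(k + 2)/(2*2**k)
s_(k+1) − s_k = -3*(k**2 + 2)*factorial(k + 1)/(2*2**k)
(s_(k+1) − s_k) − t_k = 0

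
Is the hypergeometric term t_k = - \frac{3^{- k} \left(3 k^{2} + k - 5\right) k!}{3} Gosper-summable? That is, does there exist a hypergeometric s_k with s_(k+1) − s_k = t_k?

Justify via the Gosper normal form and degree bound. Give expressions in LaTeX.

t_(k+1)/t_k = (k + 1)*(k + 3*(k + 1)**2 - 4)/(3*(3*k**2 + k - 5)).
A = k/3 + 1/3, B = 1, C = k**2 + k/3 - 5/3.
Set up (k/3 + 1/3)·f(k+1) − (1)·f(k) − (k**2 + k/3 - 5/3) = 0.
Bound: deg f ≤ 1.
Solve for f: f(k) = 3*k + 4 (degree 1 ≤ 1).
So s_k = (B(k−1)f/C)·t_k = (3*(3*k + 4)/(3*k**2 + k - 5))·t_k = -(3*k + 4)*factorial(k)/3**k.
Δs = -(3*k**2 + k - 5)*factorial(k)/(3*3**k), as required.

Yes. s_k = - 3^{- k} \left(3 k + 4\right) k!.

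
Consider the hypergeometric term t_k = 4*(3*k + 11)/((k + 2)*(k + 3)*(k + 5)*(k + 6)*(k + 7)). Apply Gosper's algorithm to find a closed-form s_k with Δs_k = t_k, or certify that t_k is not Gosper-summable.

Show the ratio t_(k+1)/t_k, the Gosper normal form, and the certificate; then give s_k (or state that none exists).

s_k = k*(k**2 + 13*k + 52)/(15*(k**3 + 13*k**2 + 52*k + 60))

The ratio is (k + 2)*(k + 5)*(3*k + 14)/((k + 4)*(k + 8)*(3*k + 11)).
Factor: A=k + 2; B=k + 8; C=k**2 + 23*k/3 + 44/3.
f must satisfy (k + 2)·f(k+1) − (k + 7)·f(k) = k**2 + 23*k/3 + 44/3.
deg f ≤ 5 (via 1,1,2).
Solving with deg f ≤ 5: f(k) = k*(k + 3)*(k + 4)*(k**2 + 13*k + 52)/180.
Get s_k = R·t_k = k*(k**2 + 13*k + 52)/(15*(k**3 + 13*k**2 + 52*k + 60)) with R(k) = B(k−1)f(k)/C(k) = k*(k + 3)*(k + 7)*(k**2 + 13*k + 52)/(60*(3*k + 11)).
s_(k+1) − s_k = 4*(3*k + 11)/(k**5 + 23*k**4 + 203*k**3 + 853*k**2 + 1692*k + 1260) = t_k.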